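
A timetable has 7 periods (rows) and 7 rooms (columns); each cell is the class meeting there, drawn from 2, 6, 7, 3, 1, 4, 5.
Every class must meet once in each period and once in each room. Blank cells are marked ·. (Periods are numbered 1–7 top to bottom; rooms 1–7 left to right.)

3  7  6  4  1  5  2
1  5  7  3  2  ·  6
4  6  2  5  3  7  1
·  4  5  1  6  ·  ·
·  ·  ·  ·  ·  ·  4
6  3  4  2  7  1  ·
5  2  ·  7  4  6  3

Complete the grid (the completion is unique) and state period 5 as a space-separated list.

7 1 3 6 5 2 4

Period 5, room 2: period 5 has {4} and room 2 has {2, 6, 7, 3, 4, 5}, leaving only 1.
Period 5, room 3: period 5 has {1, 4} and room 3 has {2, 6, 7, 4, 5}, leaving only 3.
Period 5, room 4: period 5 has {3, 1, 4} and room 4 has {2, 7, 3, 1, 4, 5}, leaving only 6.
Period 5, room 5: period 5 has {6, 3, 1, 4} and room 5 has {2, 6, 7, 3, 1, 4}, leaving only 5.
Period 5, room 6: period 5 has {6, 3, 1, 4, 5} and room 6 has {6, 7, 1, 5}, leaving only 2.
Period 5, room 1: period 5 has {2, 6, 3, 1, 4, 5} and room 1 has {6, 3, 1, 4, 5}, leaving only 7.
So period 5 reads: 7 1 3 6 5 2 4.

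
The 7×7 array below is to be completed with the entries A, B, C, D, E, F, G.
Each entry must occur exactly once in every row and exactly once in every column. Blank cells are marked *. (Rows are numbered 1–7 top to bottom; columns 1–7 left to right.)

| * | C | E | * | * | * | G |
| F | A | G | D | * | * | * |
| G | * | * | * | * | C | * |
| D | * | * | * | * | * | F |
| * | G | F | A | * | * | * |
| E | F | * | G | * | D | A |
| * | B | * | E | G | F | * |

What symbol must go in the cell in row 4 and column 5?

Row 4, column 2: row 4 has {D, F} and column 2 has {A, B, C, F, G}, leaving only E.
Row 3, column 2: row 3 has {C, G} and column 2 has {A, B, C, E, F, G}, leaving only D.
Row 4, column 5 is narrowed to {A, B, C}.
If it were B, then row 1, column 6 would be left with no valid symbol.
If it were C, then row 3, column 4 would be left with no valid symbol.
So row 4, column 5 must be A.

A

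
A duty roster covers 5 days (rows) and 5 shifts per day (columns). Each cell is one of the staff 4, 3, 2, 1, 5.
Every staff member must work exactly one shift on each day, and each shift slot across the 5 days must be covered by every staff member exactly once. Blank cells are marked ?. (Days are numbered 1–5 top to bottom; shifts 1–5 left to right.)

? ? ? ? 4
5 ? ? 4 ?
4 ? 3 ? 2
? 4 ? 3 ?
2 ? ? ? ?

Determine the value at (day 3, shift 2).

Day 4, shift 1: day 4 has {4, 3} and shift 1 has {4, 2, 5}, leaving only 1.
Day 1, shift 1: day 1 has {4} and shift 1 has {4, 2, 1, 5}, leaving only 3.
Day 4, shift 5: day 4 has {4, 3, 1} and shift 5 has {4, 2}, leaving only 5.
Day 4, shift 3: day 4 has {4, 3, 1, 5} and shift 3 has {3}, leaving only 2.
Day 2, shift 3: day 2 has {4, 5} and shift 3 has {3, 2}, leaving only 1.
Day 1, shift 3: day 1 has {4, 3} and shift 3 has {3, 2, 1}, leaving only 5.
Day 2, shift 5: day 2 has {4, 1, 5} and shift 5 has {4, 2, 5}, leaving only 3.
Day 2, shift 2: day 2 has {4, 3, 1, 5} and shift 2 has {4}, leaving only 2.
Day 1, shift 2: day 1 has {4, 3, 5} and shift 2 has {4, 2}, leaving only 1.
Day 3 already has {4, 3, 2} and shift 2 already has {4, 2, 1}, so day 3, shift 2 must be 5.

5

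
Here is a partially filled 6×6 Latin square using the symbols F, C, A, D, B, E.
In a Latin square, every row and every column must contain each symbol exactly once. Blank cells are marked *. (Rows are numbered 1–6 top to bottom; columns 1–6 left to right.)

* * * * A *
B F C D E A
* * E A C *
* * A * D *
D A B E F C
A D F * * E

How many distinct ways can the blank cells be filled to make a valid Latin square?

4

Row 1, column 1: eliminating its row and column leaves {F, C, E}.
Row 1, column 2: eliminating its row and column leaves {C, B, E}.
Row 1, column 3: eliminating its row and column leaves {D}.
Row 1, column 4: eliminating its row and column leaves {F, C, B}.
Row 1, column 6: eliminating its row and column leaves {F, D, B}.
Row 3, column 1: eliminating its row and column leaves {F}.
Row 3, column 2: eliminating its row and column leaves {B}.
Row 3, column 6: eliminating its row and column leaves {F, D, B}.
Row 4, column 1: eliminating its row and column leaves {F, C, E}.
Row 4, column 2: eliminating its row and column leaves {C, B, E}.
Row 4, column 4: eliminating its row and column leaves {F, C, B}.
Row 4, column 6: eliminating its row and column leaves {F, B}.
Row 6, column 4: eliminating its row and column leaves {C, B}.
Row 6, column 5: eliminating its row and column leaves {B}.
Enumerating the assignments across these blanks that avoid any row or column repeat gives 4 completions.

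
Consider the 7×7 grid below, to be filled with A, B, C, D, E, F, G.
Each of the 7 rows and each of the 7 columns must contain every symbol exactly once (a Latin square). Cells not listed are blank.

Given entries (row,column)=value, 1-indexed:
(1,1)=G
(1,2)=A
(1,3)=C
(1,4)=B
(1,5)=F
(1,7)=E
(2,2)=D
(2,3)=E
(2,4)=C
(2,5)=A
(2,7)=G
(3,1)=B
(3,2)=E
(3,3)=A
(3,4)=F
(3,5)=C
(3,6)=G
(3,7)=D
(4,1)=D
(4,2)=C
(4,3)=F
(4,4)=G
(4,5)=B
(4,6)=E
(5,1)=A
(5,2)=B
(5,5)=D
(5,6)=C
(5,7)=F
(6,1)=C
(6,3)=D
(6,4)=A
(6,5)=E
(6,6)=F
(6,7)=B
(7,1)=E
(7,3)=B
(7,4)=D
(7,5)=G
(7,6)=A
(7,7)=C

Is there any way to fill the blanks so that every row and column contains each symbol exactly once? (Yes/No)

Yes

No row or column among the givens repeats a symbol, and propagating forced cells runs into no contradiction.
One valid completion exists (for instance, G A C B F D E / F D E C A B G / B E A F C G D / D C F G B E A / A B G E D C F / C G D A E F B / E F B D G A C).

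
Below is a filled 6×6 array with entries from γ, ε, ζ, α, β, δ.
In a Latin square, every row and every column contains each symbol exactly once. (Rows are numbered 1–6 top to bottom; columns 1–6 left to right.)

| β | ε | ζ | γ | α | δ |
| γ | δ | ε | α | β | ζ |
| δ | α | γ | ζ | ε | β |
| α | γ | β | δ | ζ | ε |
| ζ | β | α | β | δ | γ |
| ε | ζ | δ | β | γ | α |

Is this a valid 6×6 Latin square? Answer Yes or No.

No

Row 5 contains β twice (at columns 2 and 4), so it is not a permutation.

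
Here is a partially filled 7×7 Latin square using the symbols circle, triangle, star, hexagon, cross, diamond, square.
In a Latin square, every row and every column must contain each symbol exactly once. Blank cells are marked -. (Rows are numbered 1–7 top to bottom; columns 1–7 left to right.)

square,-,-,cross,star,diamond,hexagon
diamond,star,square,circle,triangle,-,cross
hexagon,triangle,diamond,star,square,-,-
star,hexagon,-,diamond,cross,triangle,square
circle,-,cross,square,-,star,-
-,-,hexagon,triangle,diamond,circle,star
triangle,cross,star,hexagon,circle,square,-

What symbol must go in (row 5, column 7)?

Row 1, column 2: row 1 has {star, hexagon, cross, diamond, square} and column 2 has {triangle, star, hexagon, cross}, leaving only circle.
Row 1, column 3: row 1 has {circle, star, hexagon, cross, diamond, square} and column 3 has {star, hexagon, cross, diamond, square}, leaving only triangle.
Row 2, column 6: row 2 has {circle, triangle, star, cross, diamond, square} and column 6 has {circle, triangle, star, diamond, square}, leaving only hexagon.
Row 3, column 6: row 3 has {triangle, star, hexagon, diamond, square} and column 6 has {circle, triangle, star, hexagon, diamond, square}, leaving only cross.
Row 3, column 7: row 3 has {triangle, star, hexagon, cross, diamond, square} and column 7 has {star, hexagon, cross, square}, leaving only circle.
Row 4, column 3: row 4 has {triangle, star, hexagon, cross, diamond, square} and column 3 has {triangle, star, hexagon, cross, diamond, square}, leaving only circle.
Row 5, column 2: row 5 has {circle, star, cross, square} and column 2 has {circle, triangle, star, hexagon, cross}, leaving only diamond.
Row 5 already has {circle, star, cross, diamond, square} and column 7 already has {circle, star, hexagon, cross, square}, so row 5, column 7 must be triangle.

triangle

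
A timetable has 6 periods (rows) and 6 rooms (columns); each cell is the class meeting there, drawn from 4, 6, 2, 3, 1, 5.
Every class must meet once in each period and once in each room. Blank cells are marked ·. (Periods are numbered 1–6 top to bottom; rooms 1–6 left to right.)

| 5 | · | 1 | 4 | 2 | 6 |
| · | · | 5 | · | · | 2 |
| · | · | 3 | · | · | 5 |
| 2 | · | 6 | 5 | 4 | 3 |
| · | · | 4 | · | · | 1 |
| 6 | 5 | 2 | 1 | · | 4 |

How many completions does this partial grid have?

3

Period 1, room 2: eliminating its period and room leaves {3}.
Period 2, room 1: eliminating its period and room leaves {4, 3, 1}.
Period 2, room 2: eliminating its period and room leaves {4, 6, 3, 1}.
Period 2, room 4: eliminating its period and room leaves {6, 3}.
Period 2, room 5: eliminating its period and room leaves {6, 3, 1}.
Period 3, room 1: eliminating its period and room leaves {4, 1}.
Period 3, room 2: eliminating its period and room leaves {4, 6, 2, 1}.
Period 3, room 4: eliminating its period and room leaves {6, 2}.
Period 3, room 5: eliminating its period and room leaves {6, 1}.
Period 4, room 2: eliminating its period and room leaves {1}.
Period 5, room 1: eliminating its period and room leaves {3}.
Period 5, room 2: eliminating its period and room leaves {6, 2, 3}.
Period 5, room 4: eliminating its period and room leaves {6, 2, 3}.
Period 5, room 5: eliminating its period and room leaves {6, 3, 5}.
Period 6, room 5: eliminating its period and room leaves {3}.
Enumerating the assignments across these blanks that avoid any period or room repeat gives 3 completions.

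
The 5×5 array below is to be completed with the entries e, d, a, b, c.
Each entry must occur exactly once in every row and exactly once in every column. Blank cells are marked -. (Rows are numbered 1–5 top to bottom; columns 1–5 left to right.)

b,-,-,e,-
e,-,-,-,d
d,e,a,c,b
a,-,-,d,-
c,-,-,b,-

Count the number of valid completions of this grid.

3

Row 1, column 2: eliminating its row and column leaves {d, a, c}.
Row 1, column 3: eliminating its row and column leaves {d, c}.
Row 1, column 5: eliminating its row and column leaves {a, c}.
Row 2, column 2: eliminating its row and column leaves {a, b, c}.
Row 2, column 3: eliminating its row and column leaves {b, c}.
Row 2, column 4: eliminating its row and column leaves {a}.
Row 4, column 2: eliminating its row and column leaves {b, c}.
Row 4, column 3: eliminating its row and column leaves {e, b, c}.
Row 4, column 5: eliminating its row and column leaves {e, c}.
Row 5, column 2: eliminating its row and column leaves {d, a}.
Row 5, column 3: eliminating its row and column leaves {e, d}.
Row 5, column 5: eliminating its row and column leaves {e, a}.
Enumerating the assignments across these blanks that avoid any row or column repeat gives 3 completions.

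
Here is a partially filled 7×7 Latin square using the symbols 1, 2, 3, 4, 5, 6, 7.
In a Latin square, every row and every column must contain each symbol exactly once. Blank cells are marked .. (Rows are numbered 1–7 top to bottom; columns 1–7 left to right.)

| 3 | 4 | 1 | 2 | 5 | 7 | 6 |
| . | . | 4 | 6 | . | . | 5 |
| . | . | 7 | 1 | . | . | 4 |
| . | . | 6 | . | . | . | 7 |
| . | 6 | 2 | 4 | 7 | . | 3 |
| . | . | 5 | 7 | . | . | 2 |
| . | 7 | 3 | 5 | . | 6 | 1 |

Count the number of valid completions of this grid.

26

Row 2, column 1: eliminating its row and column leaves {1, 2, 7}.
Row 2, column 2: eliminating its row and column leaves {1, 2, 3}.
Row 2, column 5: eliminating its row and column leaves {1, 2, 3}.
Row 2, column 6: eliminating its row and column leaves {1, 2, 3}.
Row 3, column 1: eliminating its row and column leaves {2, 5, 6}.
Row 3, column 2: eliminating its row and column leaves {2, 3, 5}.
Row 3, column 5: eliminating its row and column leaves {2, 3, 6}.
Row 3, column 6: eliminating its row and column leaves {2, 3, 5}.
Row 4, column 1: eliminating its row and column leaves {1, 2, 4, 5}.
Row 4, column 2: eliminating its row and column leaves {1, 2, 3, 5}.
Row 4, column 4: eliminating its row and column leaves {3}.
Row 4, column 5: eliminating its row and column leaves {1, 2, 3, 4}.
Row 4, column 6: eliminating its row and column leaves {1, 2, 3, 4, 5}.
Row 5, column 1: eliminating its row and column leaves {1, 5}.
Row 5, column 6: eliminating its row and column leaves {1, 5}.
Row 6, column 1: eliminating its row and column leaves {1, 4, 6}.
Row 6, column 2: eliminating its row and column leaves {1, 3}.
Row 6, column 5: eliminating its row and column leaves {1, 3, 4, 6}.
Row 6, column 6: eliminating its row and column leaves {1, 3, 4}.
Row 7, column 1: eliminating its row and column leaves {2, 4}.
Row 7, column 5: eliminating its row and column leaves {2, 4}.
Enumerating the assignments across these blanks that avoid any row or column repeat gives 26 completions.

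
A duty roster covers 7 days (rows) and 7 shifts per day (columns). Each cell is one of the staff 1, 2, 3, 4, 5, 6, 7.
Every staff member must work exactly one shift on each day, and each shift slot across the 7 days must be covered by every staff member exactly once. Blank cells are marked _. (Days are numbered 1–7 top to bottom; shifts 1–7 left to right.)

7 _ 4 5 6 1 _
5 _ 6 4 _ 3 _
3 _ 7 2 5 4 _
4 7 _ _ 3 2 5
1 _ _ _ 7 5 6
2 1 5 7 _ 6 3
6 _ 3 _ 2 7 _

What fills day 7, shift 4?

1

Day 7 already has {2, 3, 6, 7} and shift 4 already has {2, 4, 5, 7}, so day 7, shift 4 must be 1.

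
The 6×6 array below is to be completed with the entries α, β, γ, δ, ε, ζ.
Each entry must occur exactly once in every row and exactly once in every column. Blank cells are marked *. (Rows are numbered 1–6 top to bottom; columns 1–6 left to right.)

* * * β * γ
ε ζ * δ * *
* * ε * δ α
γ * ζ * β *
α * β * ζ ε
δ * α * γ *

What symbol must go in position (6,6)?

Row 1, column 1: row 1 has {β, γ} and column 1 has {α, γ, δ, ε}, leaving only ζ.
Row 1, column 3: row 1 has {β, γ, ζ} and column 3 has {α, β, ε, ζ}, leaving only δ.
Row 2, column 3: row 2 has {δ, ε, ζ} and column 3 has {α, β, δ, ε, ζ}, leaving only γ.
Row 2, column 5: row 2 has {γ, δ, ε, ζ} and column 5 has {β, γ, δ, ζ}, leaving only α.
Row 1, column 5: row 1 has {β, γ, δ, ζ} and column 5 has {α, β, γ, δ, ζ}, leaving only ε.
Row 1, column 2: row 1 has {β, γ, δ, ε, ζ} and column 2 has {ζ}, leaving only α.
Row 2, column 6: row 2 has {α, γ, δ, ε, ζ} and column 6 has {α, γ, ε}, leaving only β.
Row 6 already has {α, γ, δ} and column 6 already has {α, β, γ, ε}, so row 6, column 6 must be ζ.

ζ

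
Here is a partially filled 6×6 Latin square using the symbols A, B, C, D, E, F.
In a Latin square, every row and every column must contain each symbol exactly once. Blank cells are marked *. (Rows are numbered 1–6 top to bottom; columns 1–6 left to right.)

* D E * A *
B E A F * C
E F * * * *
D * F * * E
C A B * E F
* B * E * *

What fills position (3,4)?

Row 1, column 1: row 1 has {A, D, E} and column 1 has {B, C, D, E}, leaving only F.
Row 1, column 6: row 1 has {A, D, E, F} and column 6 has {C, E, F}, leaving only B.
Row 1, column 4: row 1 has {A, B, D, E, F} and column 4 has {E, F}, leaving only C.
Row 2, column 5: row 2 has {A, B, C, E, F} and column 5 has {A, E}, leaving only D.
Row 4, column 2: row 4 has {D, E, F} and column 2 has {A, B, D, E, F}, leaving only C.
Row 4, column 5: row 4 has {C, D, E, F} and column 5 has {A, D, E}, leaving only B.
Row 3, column 5: row 3 has {E, F} and column 5 has {A, B, D, E}, leaving only C.
Row 3, column 3: row 3 has {C, E, F} and column 3 has {A, B, E, F}, leaving only D.
Row 3, column 6: row 3 has {C, D, E, F} and column 6 has {B, C, E, F}, leaving only A.
Row 3 already has {A, C, D, E, F} and column 4 already has {C, E, F}, so row 3, column 4 must be B.

B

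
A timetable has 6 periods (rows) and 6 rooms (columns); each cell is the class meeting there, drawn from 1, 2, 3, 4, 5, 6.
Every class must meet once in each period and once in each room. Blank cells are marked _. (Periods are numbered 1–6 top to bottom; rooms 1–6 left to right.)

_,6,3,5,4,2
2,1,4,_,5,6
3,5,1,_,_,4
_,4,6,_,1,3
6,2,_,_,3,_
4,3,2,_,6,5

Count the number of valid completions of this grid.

1

Period 1, room 1: eliminating its period and room leaves {1}.
Period 2, room 4: eliminating its period and room leaves {3}.
Period 3, room 4: eliminating its period and room leaves {2, 6}.
Period 3, room 5: eliminating its period and room leaves {2}.
Period 4, room 1: eliminating its period and room leaves {5}.
Period 4, room 4: eliminating its period and room leaves {2}.
Period 5, room 3: eliminating its period and room leaves {5}.
Period 5, room 4: eliminating its period and room leaves {1, 4}.
Period 5, room 6: eliminating its period and room leaves {1}.
Period 6, room 4: eliminating its period and room leaves {1}.
Only one assignment across all blanks avoids any period or room repeat, giving 1 completion.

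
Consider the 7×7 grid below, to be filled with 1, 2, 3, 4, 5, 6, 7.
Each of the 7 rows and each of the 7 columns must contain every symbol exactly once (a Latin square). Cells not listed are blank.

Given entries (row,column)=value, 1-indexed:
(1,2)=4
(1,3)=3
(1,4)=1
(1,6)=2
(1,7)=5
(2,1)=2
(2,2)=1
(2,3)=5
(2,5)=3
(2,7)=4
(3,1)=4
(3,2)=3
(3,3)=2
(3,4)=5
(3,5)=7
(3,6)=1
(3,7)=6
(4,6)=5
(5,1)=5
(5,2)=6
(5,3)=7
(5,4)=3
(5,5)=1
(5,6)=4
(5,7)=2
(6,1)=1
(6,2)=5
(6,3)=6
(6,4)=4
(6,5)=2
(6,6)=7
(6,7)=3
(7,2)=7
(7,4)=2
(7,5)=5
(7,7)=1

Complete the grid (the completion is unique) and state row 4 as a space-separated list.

3 2 1 6 4 5 7

Row 4, column 2: row 4 has {5} and column 2 has {1, 3, 4, 5, 6, 7}, leaving only 2.
Row 4, column 7: row 4 has {2, 5} and column 7 has {1, 2, 3, 4, 5, 6}, leaving only 7.
Row 4, column 4: row 4 has {2, 5, 7} and column 4 has {1, 2, 3, 4, 5}, leaving only 6.
Row 4, column 1: row 4 has {2, 5, 6, 7} and column 1 has {1, 2, 4, 5}, leaving only 3.
Row 4, column 5: row 4 has {2, 3, 5, 6, 7} and column 5 has {1, 2, 3, 5, 7}, leaving only 4.
Row 4, column 3: row 4 has {2, 3, 4, 5, 6, 7} and column 3 has {2, 3, 5, 6, 7}, leaving only 1.
So row 4 reads: 3 2 1 6 4 5 7.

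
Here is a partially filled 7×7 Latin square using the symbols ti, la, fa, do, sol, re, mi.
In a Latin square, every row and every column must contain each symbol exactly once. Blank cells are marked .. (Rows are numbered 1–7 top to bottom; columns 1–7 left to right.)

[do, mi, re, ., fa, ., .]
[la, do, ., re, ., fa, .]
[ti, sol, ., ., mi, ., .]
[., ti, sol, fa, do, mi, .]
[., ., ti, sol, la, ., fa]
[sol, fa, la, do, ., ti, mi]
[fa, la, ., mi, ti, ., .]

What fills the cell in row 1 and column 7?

sol

Row 2, column 3: row 2 has {la, fa, do, re} and column 3 has {ti, la, sol, re}, leaving only mi.
Row 2, column 5: row 2 has {la, fa, do, re, mi} and column 5 has {ti, la, fa, do, mi}, leaving only sol.
Row 2, column 7: row 2 has {la, fa, do, sol, re, mi} and column 7 has {fa, mi}, leaving only ti.
Row 3, column 4: row 3 has {ti, sol, mi} and column 4 has {fa, do, sol, re, mi}, leaving only la.
Row 1, column 4: row 1 has {fa, do, re, mi} and column 4 has {la, fa, do, sol, re, mi}, leaving only ti.
Row 4, column 1: row 4 has {ti, fa, do, sol, mi} and column 1 has {ti, la, fa, do, sol}, leaving only re.
Row 4, column 7: row 4 has {ti, fa, do, sol, re, mi} and column 7 has {ti, fa, mi}, leaving only la.
Row 1 already has {ti, fa, do, re, mi} and column 7 already has {ti, la, fa, mi}, so row 1, column 7 must be sol.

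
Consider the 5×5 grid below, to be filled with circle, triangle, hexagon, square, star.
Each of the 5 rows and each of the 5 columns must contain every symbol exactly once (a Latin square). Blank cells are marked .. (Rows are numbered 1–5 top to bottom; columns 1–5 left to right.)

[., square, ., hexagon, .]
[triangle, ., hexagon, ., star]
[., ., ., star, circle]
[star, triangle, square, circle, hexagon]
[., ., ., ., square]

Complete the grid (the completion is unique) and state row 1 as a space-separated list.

Row 1, column 1: row 1 has {hexagon, square} and column 1 has {triangle, star}, leaving only circle.
Row 1, column 5: row 1 has {circle, hexagon, square} and column 5 has {circle, hexagon, square, star}, leaving only triangle.
Row 1, column 3: row 1 has {circle, triangle, hexagon, square} and column 3 has {hexagon, square}, leaving only star.
So row 1 reads: circle square star hexagon triangle.

circle square star hexagon triangle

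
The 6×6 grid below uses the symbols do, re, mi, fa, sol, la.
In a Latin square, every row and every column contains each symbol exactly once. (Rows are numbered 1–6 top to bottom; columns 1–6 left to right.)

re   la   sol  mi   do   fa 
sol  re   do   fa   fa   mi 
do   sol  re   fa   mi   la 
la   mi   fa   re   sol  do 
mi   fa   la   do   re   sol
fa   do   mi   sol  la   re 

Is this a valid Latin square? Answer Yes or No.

No

Column 4 contains fa twice (at rows 2 and 3), so it is not a permutation.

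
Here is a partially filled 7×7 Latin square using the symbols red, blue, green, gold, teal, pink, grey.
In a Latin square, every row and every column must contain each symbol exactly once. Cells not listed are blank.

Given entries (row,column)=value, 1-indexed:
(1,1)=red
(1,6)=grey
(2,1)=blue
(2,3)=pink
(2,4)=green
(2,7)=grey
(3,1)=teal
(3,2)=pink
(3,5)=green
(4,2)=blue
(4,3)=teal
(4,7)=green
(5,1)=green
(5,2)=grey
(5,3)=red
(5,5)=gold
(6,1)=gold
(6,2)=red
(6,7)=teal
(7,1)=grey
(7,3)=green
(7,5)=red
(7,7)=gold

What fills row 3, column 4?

Row 2, column 5: row 2 has {blue, green, pink, grey} and column 5 has {red, green, gold}, leaving only teal.
Row 2, column 2: row 2 has {blue, green, teal, pink, grey} and column 2 has {red, blue, pink, grey}, leaving only gold.
Row 2, column 6: row 2 has {blue, green, gold, teal, pink, grey} and column 6 has {grey}, leaving only red.
Row 4, column 1: row 4 has {blue, green, teal} and column 1 has {red, blue, green, gold, teal, grey}, leaving only pink.
Row 4, column 5: row 4 has {blue, green, teal, pink} and column 5 has {red, green, gold, teal}, leaving only grey.
Row 4, column 6: row 4 has {blue, green, teal, pink, grey} and column 6 has {red, grey}, leaving only gold.
Row 3, column 6: row 3 has {green, teal, pink} and column 6 has {red, gold, grey}, leaving only blue.
Row 3, column 7: row 3 has {blue, green, teal, pink} and column 7 has {green, gold, teal, grey}, leaving only red.
Row 4, column 4: row 4 has {blue, green, gold, teal, pink, grey} and column 4 has {green}, leaving only red.
Row 7, column 2: row 7 has {red, green, gold, grey} and column 2 has {red, blue, gold, pink, grey}, leaving only teal.
Row 1, column 2: row 1 has {red, grey} and column 2 has {red, blue, gold, teal, pink, grey}, leaving only green.
Row 7, column 6: row 7 has {red, green, gold, teal, grey} and column 6 has {red, blue, gold, grey}, leaving only pink.
Row 5, column 6: row 5 has {red, green, gold, grey} and column 6 has {red, blue, gold, pink, grey}, leaving only teal.
Row 6, column 6: row 6 has {red, gold, teal} and column 6 has {red, blue, gold, teal, pink, grey}, leaving only green.
Row 7, column 4: row 7 has {red, green, gold, teal, pink, grey} and column 4 has {red, green}, leaving only blue.
Row 5, column 4: row 5 has {red, green, gold, teal, grey} and column 4 has {red, blue, green}, leaving only pink.
Row 5, column 7: row 5 has {red, green, gold, teal, pink, grey} and column 7 has {red, green, gold, teal, grey}, leaving only blue.
Row 1, column 7: row 1 has {red, green, grey} and column 7 has {red, blue, green, gold, teal, grey}, leaving only pink.
Row 1, column 5: row 1 has {red, green, pink, grey} and column 5 has {red, green, gold, teal, grey}, leaving only blue.
Row 1, column 3: row 1 has {red, blue, green, pink, grey} and column 3 has {red, green, teal, pink}, leaving only gold.
Row 1, column 4: row 1 has {red, blue, green, gold, pink, grey} and column 4 has {red, blue, green, pink}, leaving only teal.
Row 3, column 3: row 3 has {red, blue, green, teal, pink} and column 3 has {red, green, gold, teal, pink}, leaving only grey.
Row 3 already has {red, blue, green, teal, pink, grey} and column 4 already has {red, blue, green, teal, pink}, so row 3, column 4 must be gold.

gold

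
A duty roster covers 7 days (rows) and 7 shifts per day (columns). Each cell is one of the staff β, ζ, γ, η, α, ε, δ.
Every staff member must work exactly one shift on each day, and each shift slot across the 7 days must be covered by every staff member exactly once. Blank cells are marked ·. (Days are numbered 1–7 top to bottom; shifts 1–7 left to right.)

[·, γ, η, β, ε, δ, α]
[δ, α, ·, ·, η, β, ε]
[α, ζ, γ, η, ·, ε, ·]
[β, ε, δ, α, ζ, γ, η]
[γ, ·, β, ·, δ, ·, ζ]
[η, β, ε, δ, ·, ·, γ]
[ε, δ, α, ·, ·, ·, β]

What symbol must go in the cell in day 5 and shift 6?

Day 1, shift 1: day 1 has {β, γ, η, α, ε, δ} and shift 1 has {β, γ, η, α, ε, δ}, leaving only ζ.
Day 2, shift 3: day 2 has {β, η, α, ε, δ} and shift 3 has {β, γ, η, α, ε, δ}, leaving only ζ.
Day 2, shift 4: day 2 has {β, ζ, η, α, ε, δ} and shift 4 has {β, η, α, δ}, leaving only γ.
Day 3, shift 5: day 3 has {ζ, γ, η, α, ε} and shift 5 has {ζ, η, ε, δ}, leaving only β.
Day 3, shift 7: day 3 has {β, ζ, γ, η, α, ε} and shift 7 has {β, ζ, γ, η, α, ε}, leaving only δ.
Day 5, shift 2: day 5 has {β, ζ, γ, δ} and shift 2 has {β, ζ, γ, α, ε, δ}, leaving only η.
Day 5 already has {β, ζ, γ, η, δ} and shift 6 already has {β, γ, ε, δ}, so day 5, shift 6 must be α.

α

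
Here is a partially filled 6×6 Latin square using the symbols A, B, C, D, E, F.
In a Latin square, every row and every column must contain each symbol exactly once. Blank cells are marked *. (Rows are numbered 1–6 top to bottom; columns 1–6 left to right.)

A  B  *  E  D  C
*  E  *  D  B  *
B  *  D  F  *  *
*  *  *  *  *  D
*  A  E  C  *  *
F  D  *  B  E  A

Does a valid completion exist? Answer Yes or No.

Yes

No row or column among the givens repeats a symbol, and propagating forced cells runs into no contradiction.
One valid completion exists (for instance, A B F E D C / C E A D B F / B C D F A E / E F B A C D / D A E C F B / F D C B E A).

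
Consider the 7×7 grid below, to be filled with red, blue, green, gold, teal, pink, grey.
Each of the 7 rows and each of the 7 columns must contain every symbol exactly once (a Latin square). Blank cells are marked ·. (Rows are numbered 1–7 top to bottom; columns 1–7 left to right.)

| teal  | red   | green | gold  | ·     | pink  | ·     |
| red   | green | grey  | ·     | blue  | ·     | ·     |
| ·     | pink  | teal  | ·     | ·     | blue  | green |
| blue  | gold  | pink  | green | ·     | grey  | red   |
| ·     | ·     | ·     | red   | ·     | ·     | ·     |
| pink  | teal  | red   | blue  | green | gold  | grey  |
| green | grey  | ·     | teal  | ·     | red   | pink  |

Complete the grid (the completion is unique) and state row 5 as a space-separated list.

Row 5, column 2: row 5 has {red} and column 2 has {red, green, gold, teal, pink, grey}, leaving only blue.
Row 5, column 3: row 5 has {red, blue} and column 3 has {red, green, teal, pink, grey}, leaving only gold.
Row 5, column 1: row 5 has {red, blue, gold} and column 1 has {red, blue, green, teal, pink}, leaving only grey.
Row 5, column 7: row 5 has {red, blue, gold, grey} and column 7 has {red, green, pink, grey}, leaving only teal.
Row 5, column 5: row 5 has {red, blue, gold, teal, grey} and column 5 has {blue, green}, leaving only pink.
Row 5, column 6: row 5 has {red, blue, gold, teal, pink, grey} and column 6 has {red, blue, gold, pink, grey}, leaving only green.
So row 5 reads: grey blue gold red pink green teal.

grey blue gold red pink green teal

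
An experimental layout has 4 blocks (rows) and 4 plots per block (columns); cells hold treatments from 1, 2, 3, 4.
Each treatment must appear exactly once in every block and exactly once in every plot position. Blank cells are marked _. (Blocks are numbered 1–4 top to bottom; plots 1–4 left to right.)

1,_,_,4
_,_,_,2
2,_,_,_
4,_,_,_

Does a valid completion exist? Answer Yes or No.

Yes

No block or plot among the givens repeats a symbol, and propagating forced cells runs into no contradiction.
One valid completion exists (for instance, 1 3 2 4 / 3 1 4 2 / 2 4 3 1 / 4 2 1 3).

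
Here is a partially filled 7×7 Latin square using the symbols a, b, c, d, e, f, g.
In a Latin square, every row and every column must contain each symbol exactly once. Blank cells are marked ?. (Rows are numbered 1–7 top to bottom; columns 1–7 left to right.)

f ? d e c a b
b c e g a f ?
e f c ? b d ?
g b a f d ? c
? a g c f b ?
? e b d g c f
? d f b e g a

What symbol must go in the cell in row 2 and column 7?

d

Row 2 already has {a, b, c, e, f, g} and column 7 already has {a, b, c, f}, so row 2, column 7 must be d.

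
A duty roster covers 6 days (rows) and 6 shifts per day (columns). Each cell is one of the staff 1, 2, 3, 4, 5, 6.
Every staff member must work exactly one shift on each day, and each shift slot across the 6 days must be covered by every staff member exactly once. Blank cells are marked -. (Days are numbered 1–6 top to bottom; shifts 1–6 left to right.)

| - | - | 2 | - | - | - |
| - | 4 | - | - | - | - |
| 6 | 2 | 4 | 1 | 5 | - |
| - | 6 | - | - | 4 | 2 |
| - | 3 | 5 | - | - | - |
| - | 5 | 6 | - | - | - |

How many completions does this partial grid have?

Day 1, shift 1: eliminating its day and shift leaves {1, 3, 4, 5}.
Day 1, shift 2: eliminating its day and shift leaves {1}.
Day 1, shift 4: eliminating its day and shift leaves {3, 4, 5, 6}.
Day 1, shift 5: eliminating its day and shift leaves {1, 3, 6}.
Day 1, shift 6: eliminating its day and shift leaves {1, 3, 4, 5, 6}.
Day 2, shift 1: eliminating its day and shift leaves {1, 2, 3, 5}.
Day 2, shift 3: eliminating its day and shift leaves {1, 3}.
Day 2, shift 4: eliminating its day and shift leaves {2, 3, 5, 6}.
Day 2, shift 5: eliminating its day and shift leaves {1, 2, 3, 6}.
Day 2, shift 6: eliminating its day and shift leaves {1, 3, 5, 6}.
Day 3, shift 6: eliminating its day and shift leaves {3}.
Day 4, shift 1: eliminating its day and shift leaves {1, 3, 5}.
Day 4, shift 3: eliminating its day and shift leaves {1, 3}.
Day 4, shift 4: eliminating its day and shift leaves {3, 5}.
Day 5, shift 1: eliminating its day and shift leaves {1, 2, 4}.
Day 5, shift 4: eliminating its day and shift leaves {2, 4, 6}.
Day 5, shift 5: eliminating its day and shift leaves {1, 2, 6}.
Day 5, shift 6: eliminating its day and shift leaves {1, 4, 6}.
Day 6, shift 1: eliminating its day and shift leaves {1, 2, 3, 4}.
Day 6, shift 4: eliminating its day and shift leaves {2, 3, 4}.
Day 6, shift 5: eliminating its day and shift leaves {1, 2, 3}.
Day 6, shift 6: eliminating its day and shift leaves {1, 3, 4}.
Enumerating the assignments across these blanks that avoid any day or shift repeat gives 40 completions.

40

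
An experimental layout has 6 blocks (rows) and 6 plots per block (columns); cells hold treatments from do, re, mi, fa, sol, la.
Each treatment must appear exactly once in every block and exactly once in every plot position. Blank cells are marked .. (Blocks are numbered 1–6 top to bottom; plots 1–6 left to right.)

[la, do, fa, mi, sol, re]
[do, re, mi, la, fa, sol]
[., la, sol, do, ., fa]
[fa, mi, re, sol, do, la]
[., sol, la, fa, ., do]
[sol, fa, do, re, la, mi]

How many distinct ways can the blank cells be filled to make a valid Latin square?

Block 3, plot 1: eliminating its block and plot leaves {re, mi}.
Block 3, plot 5: eliminating its block and plot leaves {re, mi}.
Block 5, plot 1: eliminating its block and plot leaves {re, mi}.
Block 5, plot 5: eliminating its block and plot leaves {re, mi}.
Enumerating the assignments across these blanks that avoid any block or plot repeat gives 2 completions.

2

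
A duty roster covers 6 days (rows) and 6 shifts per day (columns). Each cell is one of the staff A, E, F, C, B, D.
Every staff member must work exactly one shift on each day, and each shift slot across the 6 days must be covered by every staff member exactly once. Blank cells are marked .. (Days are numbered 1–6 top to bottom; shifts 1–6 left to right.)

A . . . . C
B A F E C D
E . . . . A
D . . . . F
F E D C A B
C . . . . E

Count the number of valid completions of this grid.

Day 1, shift 2: eliminating its day and shift leaves {F, B, D}.
Day 1, shift 3: eliminating its day and shift leaves {E, B}.
Day 1, shift 4: eliminating its day and shift leaves {F, B, D}.
Day 1, shift 5: eliminating its day and shift leaves {E, F, B, D}.
Day 3, shift 2: eliminating its day and shift leaves {F, C, B, D}.
Day 3, shift 3: eliminating its day and shift leaves {C, B}.
Day 3, shift 4: eliminating its day and shift leaves {F, B, D}.
Day 3, shift 5: eliminating its day and shift leaves {F, B, D}.
Day 4, shift 2: eliminating its day and shift leaves {C, B}.
Day 4, shift 3: eliminating its day and shift leaves {A, E, C, B}.
Day 4, shift 4: eliminating its day and shift leaves {A, B}.
Day 4, shift 5: eliminating its day and shift leaves {E, B}.
Day 6, shift 2: eliminating its day and shift leaves {F, B, D}.
Day 6, shift 3: eliminating its day and shift leaves {A, B}.
Day 6, shift 4: eliminating its day and shift leaves {A, F, B, D}.
Day 6, shift 5: eliminating its day and shift leaves {F, B, D}.
Enumerating the assignments across these blanks that avoid any day or shift repeat gives 24 completions.

24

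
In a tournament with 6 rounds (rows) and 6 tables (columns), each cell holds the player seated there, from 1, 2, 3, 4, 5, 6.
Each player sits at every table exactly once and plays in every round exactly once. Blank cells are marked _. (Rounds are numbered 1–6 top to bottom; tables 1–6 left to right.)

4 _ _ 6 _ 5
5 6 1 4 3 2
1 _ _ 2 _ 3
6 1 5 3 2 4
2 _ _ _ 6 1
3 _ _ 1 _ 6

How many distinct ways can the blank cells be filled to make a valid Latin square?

Round 1, table 2: eliminating its round and table leaves {2, 3}.
Round 1, table 3: eliminating its round and table leaves {2, 3}.
Round 1, table 5: eliminating its round and table leaves {1}.
Round 3, table 2: eliminating its round and table leaves {4, 5}.
Round 3, table 3: eliminating its round and table leaves {4, 6}.
Round 3, table 5: eliminating its round and table leaves {4, 5}.
Round 5, table 2: eliminating its round and table leaves {3, 4, 5}.
Round 5, table 3: eliminating its round and table leaves {3, 4}.
Round 5, table 4: eliminating its round and table leaves {5}.
Round 6, table 2: eliminating its round and table leaves {2, 4, 5}.
Round 6, table 3: eliminating its round and table leaves {2, 4}.
Round 6, table 5: eliminating its round and table leaves {4, 5}.
Enumerating the assignments across these blanks that avoid any round or table repeat gives 3 completions.

3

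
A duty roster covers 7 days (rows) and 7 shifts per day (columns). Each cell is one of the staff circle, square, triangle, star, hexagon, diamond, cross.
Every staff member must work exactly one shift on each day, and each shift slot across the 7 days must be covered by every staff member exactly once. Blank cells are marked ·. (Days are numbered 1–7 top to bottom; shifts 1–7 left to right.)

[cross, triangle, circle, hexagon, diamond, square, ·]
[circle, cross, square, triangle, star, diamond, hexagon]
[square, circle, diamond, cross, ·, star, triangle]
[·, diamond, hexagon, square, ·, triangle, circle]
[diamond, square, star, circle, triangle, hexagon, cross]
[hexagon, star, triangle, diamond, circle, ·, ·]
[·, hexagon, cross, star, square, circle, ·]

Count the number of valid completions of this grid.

1

Day 1, shift 7: eliminating its day and shift leaves {star}.
Day 3, shift 5: eliminating its day and shift leaves {hexagon}.
Day 4, shift 1: eliminating its day and shift leaves {star}.
Day 4, shift 5: eliminating its day and shift leaves {cross}.
Day 6, shift 6: eliminating its day and shift leaves {cross}.
Day 6, shift 7: eliminating its day and shift leaves {square}.
Day 7, shift 1: eliminating its day and shift leaves {triangle}.
Day 7, shift 7: eliminating its day and shift leaves {diamond}.
Only one assignment across all blanks avoids any day or shift repeat, giving 1 completion.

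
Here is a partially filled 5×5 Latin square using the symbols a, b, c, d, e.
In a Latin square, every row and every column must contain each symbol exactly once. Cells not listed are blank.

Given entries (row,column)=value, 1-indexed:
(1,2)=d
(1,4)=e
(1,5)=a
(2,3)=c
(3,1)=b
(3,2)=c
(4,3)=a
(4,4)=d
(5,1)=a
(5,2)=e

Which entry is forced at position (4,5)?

c

Row 1, column 1: row 1 has {a, d, e} and column 1 has {a, b}, leaving only c.
Row 1, column 3: row 1 has {a, c, d, e} and column 3 has {a, c}, leaving only b.
Row 3, column 4: row 3 has {b, c} and column 4 has {d, e}, leaving only a.
Row 2, column 4: row 2 has {c} and column 4 has {a, d, e}, leaving only b.
Row 2, column 2: row 2 has {b, c} and column 2 has {c, d, e}, leaving only a.
Row 4, column 1: row 4 has {a, d} and column 1 has {a, b, c}, leaving only e.
Row 2, column 1: row 2 has {a, b, c} and column 1 has {a, b, c, e}, leaving only d.
Row 2, column 5: row 2 has {a, b, c, d} and column 5 has {a}, leaving only e.
Row 3, column 5: row 3 has {a, b, c} and column 5 has {a, e}, leaving only d.
Row 3, column 3: row 3 has {a, b, c, d} and column 3 has {a, b, c}, leaving only e.
Row 4, column 2: row 4 has {a, d, e} and column 2 has {a, c, d, e}, leaving only b.
Row 4 already has {a, b, d, e} and column 5 already has {a, d, e}, so row 4, column 5 must be c.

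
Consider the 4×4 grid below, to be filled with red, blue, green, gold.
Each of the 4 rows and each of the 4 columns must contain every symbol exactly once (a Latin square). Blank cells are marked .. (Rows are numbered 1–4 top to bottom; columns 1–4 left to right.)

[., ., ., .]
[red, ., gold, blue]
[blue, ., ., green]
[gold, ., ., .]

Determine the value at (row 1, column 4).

Row 1, column 1: row 1 has {} and column 1 has {red, blue, gold}, leaving only green.
Row 2, column 2: row 2 has {red, blue, gold} and column 2 has {}, leaving only green.
Row 3, column 3: row 3 has {blue, green} and column 3 has {gold}, leaving only red.
Row 1, column 3: row 1 has {green} and column 3 has {red, gold}, leaving only blue.
Row 3, column 2: row 3 has {red, blue, green} and column 2 has {green}, leaving only gold.
Row 1, column 2: row 1 has {blue, green} and column 2 has {green, gold}, leaving only red.
Row 1 already has {red, blue, green} and column 4 already has {blue, green}, so row 1, column 4 must be gold.

gold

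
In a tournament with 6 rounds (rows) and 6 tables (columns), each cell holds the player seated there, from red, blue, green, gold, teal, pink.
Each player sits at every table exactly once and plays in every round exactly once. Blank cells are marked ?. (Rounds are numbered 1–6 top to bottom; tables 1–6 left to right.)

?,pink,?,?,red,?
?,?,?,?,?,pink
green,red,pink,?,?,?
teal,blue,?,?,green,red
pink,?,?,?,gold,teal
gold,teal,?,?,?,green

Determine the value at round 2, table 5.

blue

Round 1, table 1: round 1 has {red, pink} and table 1 has {green, gold, teal, pink}, leaving only blue.
Round 1, table 6: round 1 has {red, blue, pink} and table 6 has {red, green, teal, pink}, leaving only gold.
Round 2, table 1: round 2 has {pink} and table 1 has {blue, green, gold, teal, pink}, leaving only red.
Round 3, table 6: round 3 has {red, green, pink} and table 6 has {red, green, gold, teal, pink}, leaving only blue.
Round 3, table 5: round 3 has {red, blue, green, pink} and table 5 has {red, green, gold}, leaving only teal.
Round 2 already has {red, pink} and table 5 already has {red, green, gold, teal}, so round 2, table 5 must be blue.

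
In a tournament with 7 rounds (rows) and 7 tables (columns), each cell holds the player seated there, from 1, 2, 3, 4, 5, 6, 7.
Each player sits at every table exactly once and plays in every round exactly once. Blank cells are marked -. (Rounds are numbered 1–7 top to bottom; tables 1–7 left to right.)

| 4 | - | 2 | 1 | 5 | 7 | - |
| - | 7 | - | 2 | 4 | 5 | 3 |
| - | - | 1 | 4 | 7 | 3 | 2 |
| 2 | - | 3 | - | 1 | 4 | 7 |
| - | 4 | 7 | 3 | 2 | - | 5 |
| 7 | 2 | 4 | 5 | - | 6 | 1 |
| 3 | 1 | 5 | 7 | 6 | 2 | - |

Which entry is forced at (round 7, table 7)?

Round 7 already has {1, 2, 3, 5, 6, 7} and table 7 already has {1, 2, 3, 5, 7}, so round 7, table 7 must be 4.

4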